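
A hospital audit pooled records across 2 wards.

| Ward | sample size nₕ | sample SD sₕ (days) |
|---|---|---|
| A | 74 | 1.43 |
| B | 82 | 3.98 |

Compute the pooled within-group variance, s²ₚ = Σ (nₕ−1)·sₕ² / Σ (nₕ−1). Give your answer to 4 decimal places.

9.3010

A: (74−1)·1.43² = 73·2.0449 = 149.2777
B: (82−1)·3.98² = 81·15.8404 = 1283.0724
Numerator = 1432.3501; denominator = Σ(nₕ−1) = 154.
s²ₚ = 1432.3501/154 = 9.300975... → 9.3010.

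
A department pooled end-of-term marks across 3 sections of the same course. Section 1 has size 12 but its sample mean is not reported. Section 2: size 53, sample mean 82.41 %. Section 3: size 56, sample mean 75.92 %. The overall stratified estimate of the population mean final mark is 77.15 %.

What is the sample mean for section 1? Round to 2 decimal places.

59.66

Σ Nₕx̄ₕ = N·μ, so 12·x̄_1 = 121·77.15 − (53·82.41 + 56·75.92).
= 9335.15 − 8619.25 = 715.9.
x̄_1 = 715.9 / 12 = 59.6583... → 59.66.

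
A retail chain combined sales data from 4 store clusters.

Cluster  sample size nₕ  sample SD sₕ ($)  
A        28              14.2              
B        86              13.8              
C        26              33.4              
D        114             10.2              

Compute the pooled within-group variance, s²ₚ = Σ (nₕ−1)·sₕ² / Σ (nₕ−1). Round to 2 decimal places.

Degrees of freedom: 27 + 85 + 25 + 113 = 250.
Σ(nₕ−1)sₕ² = 27·201.64 + 85·190.44 + 25·1115.56 + 113·104.04 = 61277.2.
s²ₚ = 61277.2 / 250 = 245.1088 → 245.11.

245.11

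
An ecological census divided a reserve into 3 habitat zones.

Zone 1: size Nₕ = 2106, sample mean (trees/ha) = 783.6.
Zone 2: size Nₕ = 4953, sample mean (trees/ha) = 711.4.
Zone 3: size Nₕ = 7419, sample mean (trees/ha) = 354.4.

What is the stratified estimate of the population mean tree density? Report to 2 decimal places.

x̄_st = (Σ Nₕx̄ₕ) / (Σ Nₕ) = (2106·783.6 + 4953·711.4 + 7419·354.4) / 14478
= 7803119.4 / 14478 = 538.9639... → 538.96.

538.96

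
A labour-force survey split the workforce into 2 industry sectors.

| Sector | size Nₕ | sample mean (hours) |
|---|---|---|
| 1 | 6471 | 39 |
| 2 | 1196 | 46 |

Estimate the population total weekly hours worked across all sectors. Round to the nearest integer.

307385

1: 6471·39 = 252369
2: 1196·46 = 55016
τ̂ = Σ Nₕx̄ₕ = 307385.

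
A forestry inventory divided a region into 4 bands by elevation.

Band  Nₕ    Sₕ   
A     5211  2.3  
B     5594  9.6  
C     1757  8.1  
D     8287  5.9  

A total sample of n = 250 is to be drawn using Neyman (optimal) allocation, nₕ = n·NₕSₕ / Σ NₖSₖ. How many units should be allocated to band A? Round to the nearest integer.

23

A: NₕSₕ = 5211·2.3 = 11985.3
B: NₕSₕ = 5594·9.6 = 53702.4
C: NₕSₕ = 1757·8.1 = 14231.7
D: NₕSₕ = 8287·5.9 = 48893.3
Σ NₕSₕ = 128812.7.
n_A = 250·11985.3/128812.7 = 23.261... → 23.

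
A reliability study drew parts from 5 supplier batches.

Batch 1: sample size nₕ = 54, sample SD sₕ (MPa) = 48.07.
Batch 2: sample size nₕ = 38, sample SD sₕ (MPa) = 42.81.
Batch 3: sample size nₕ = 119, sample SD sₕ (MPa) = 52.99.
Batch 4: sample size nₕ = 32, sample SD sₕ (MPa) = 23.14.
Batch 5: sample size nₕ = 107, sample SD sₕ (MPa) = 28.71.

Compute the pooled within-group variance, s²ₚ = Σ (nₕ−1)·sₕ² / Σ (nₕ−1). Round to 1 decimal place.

Degrees of freedom: 53 + 37 + 118 + 31 + 106 = 345.
Σ(nₕ−1)sₕ² = 53·2310.7249 + 37·1832.6961 + 118·2807.9401 + 31·535.4596 + 106·824.2641 = 625586.3494.
s²ₚ = 625586.3494 / 345 = 1813.294... → 1813.3.

1813.3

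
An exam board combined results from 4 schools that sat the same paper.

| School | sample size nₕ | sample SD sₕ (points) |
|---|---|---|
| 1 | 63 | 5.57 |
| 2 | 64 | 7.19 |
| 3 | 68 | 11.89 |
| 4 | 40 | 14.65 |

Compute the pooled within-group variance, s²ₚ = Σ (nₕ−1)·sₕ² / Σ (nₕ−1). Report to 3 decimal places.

1: (63−1)·5.57² = 62·31.0249 = 1923.5438
2: (64−1)·7.19² = 63·51.6961 = 3256.8543
3: (68−1)·11.89² = 67·141.3721 = 9471.9307
4: (40−1)·14.65² = 39·214.6225 = 8370.2775
Numerator = 23022.6063; denominator = Σ(nₕ−1) = 231.
s²ₚ = 23022.6063/231 = 99.66496... → 99.665.

99.665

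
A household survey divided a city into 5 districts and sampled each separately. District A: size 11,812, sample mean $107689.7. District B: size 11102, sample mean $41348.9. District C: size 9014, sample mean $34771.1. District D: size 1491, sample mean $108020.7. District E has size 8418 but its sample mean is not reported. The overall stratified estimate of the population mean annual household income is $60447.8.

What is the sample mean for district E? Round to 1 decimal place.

38415.6

N = 11812 + 11102 + 9014 + 1491 + 8418 = 41837.
Overall total = μ·N = 60447.8·41837 = 2528954608.6.
Subtract the known strata: 11812·107689.7 + 11102·41348.9 + 9014·34771.1 + 1491·108020.7 = 2205571783.3.
Remaining total for district E: 2528954608.6 − 2205571783.3 = 323382825.3.
Divide by its size: 323382825.3 / 8418 = 38415.636... → 38415.6.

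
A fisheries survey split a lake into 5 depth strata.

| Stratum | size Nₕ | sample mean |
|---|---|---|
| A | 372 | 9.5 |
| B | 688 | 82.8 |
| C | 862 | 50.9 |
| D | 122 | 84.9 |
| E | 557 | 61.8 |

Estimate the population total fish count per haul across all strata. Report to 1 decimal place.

149156.6

Estimate total by summing Nₕ·x̄ₕ over strata.
372·9.5 + 688·82.8 + 862·50.9 + 122·84.9 + 557·61.8 = 3534 + 56966.4 + 43875.8 + 10357.8 + 34422.6 = 149156.6.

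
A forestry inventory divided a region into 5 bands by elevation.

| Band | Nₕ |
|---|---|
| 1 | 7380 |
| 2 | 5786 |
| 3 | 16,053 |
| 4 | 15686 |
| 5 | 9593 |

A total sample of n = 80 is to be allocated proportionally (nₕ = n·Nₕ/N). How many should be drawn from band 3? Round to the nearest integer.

N = 7380 + 5786 + 16053 + 15686 + 9593 = 54498.
n_3 = 80·16053/54498 = 23.565... → 24.

24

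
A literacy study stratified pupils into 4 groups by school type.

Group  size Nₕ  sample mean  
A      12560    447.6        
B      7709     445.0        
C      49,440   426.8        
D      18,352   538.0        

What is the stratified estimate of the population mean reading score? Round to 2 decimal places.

454.53

N = 12560 + 7709 + 49440 + 18352 = 88061.
Weight each subgroup mean by Nₕ/N and sum.
Σ Nₕx̄ₕ = 12560·447.6 + 7709·445.0 + 49440·426.8 + 18352·538.0 = 5621856 + 3430505 + 21100992 + 9873376 = 40026729.
Divide by N: 40026729 / 88061 = 454.5341... → 454.53.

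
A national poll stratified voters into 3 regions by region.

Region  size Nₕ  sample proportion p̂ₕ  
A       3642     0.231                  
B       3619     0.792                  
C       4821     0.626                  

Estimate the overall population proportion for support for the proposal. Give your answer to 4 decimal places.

0.5567

Wₕ = Nₕ/N with N = 12082: 0.3014, 0.2995, 0.3990.
p̂_st = 0.3014·0.231 + 0.2995·0.792 + 0.3990·0.626 ≈ 0.556654... → 0.5567.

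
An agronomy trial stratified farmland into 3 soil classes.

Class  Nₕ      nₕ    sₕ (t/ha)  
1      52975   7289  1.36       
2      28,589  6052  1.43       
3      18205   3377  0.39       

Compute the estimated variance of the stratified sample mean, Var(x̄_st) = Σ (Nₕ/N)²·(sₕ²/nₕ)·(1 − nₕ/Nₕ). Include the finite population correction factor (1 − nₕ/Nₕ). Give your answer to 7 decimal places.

N = 99769; Wₕ = Nₕ/N.
class 1: (52975/99769)²·1.36²/7289·(1 − 7289/52975) = 0.0000616982
class 2: (28589/99769)²·1.43²/6052·(1 − 6052/28589) = 0.0000218714
class 3: (18205/99769)²·0.39²/3377·(1 − 3377/18205) = 0.0000012215
Sum = 0.0000847911 → 0.0000848.

0.0000848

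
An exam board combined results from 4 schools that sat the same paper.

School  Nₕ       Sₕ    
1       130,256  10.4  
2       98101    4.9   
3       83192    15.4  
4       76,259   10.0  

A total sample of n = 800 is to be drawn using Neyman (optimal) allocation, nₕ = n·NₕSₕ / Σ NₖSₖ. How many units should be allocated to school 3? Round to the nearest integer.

264

Σ NₕSₕ = 130256·10.4 + 98101·4.9 + 83192·15.4 + 76259·10.0 = 3879104.1.
Share for 3: 1281156.8/3879104.1 = 0.33027.
n_3 = 800 × 0.33027 = 264.217... → 264.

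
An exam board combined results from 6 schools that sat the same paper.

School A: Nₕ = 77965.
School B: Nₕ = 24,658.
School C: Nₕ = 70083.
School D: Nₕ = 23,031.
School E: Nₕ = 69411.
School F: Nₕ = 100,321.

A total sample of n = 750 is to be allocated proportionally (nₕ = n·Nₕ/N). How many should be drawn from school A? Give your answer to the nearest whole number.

160

Share of school A = 77965/365469 = 0.21333.
Allocate 750 × 0.21333 = 159.996... → 160.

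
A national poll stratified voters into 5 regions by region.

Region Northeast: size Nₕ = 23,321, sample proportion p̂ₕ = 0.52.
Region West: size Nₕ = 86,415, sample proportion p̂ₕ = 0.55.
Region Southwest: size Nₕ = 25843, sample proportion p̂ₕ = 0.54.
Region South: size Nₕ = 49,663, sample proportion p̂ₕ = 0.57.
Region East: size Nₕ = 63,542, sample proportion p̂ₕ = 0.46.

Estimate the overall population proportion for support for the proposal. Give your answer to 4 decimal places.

N = 23321 + 86415 + 25843 + 49663 + 63542 = 248784.
Overall proportion = Σ (Nₕ/N)·p̂ₕ.
Σ Nₕp̂ₕ = 12126.92 + 47528.25 + 13955.22 + 28307.91 + 29229.32 = 131147.62.
131147.62 / 248784 = 0.527155... → 0.5272.

0.5272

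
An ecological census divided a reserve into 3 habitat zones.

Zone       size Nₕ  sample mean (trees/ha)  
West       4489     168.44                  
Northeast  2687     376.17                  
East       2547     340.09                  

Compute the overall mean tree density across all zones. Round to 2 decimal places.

270.81

N = 9723; weights Wₕ = Nₕ/N = (0.4617, 0.2764, 0.2620).
x̄_st = Σ Wₕ·x̄ₕ = 0.4617·168.44 + 0.2764·376.17 + 0.2620·340.09 ≈ 270.8120...
→ 270.81.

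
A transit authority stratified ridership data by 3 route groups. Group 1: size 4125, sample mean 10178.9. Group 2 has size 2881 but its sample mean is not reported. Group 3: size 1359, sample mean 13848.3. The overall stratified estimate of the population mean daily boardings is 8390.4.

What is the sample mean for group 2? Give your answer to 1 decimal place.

N = 4125 + 2881 + 1359 = 8365.
Overall total = μ·N = 8390.4·8365 = 70185696.
Subtract the known strata: 4125·10178.9 + 1359·13848.3 = 60807802.2.
Remaining total for group 2: 70185696 − 60807802.2 = 9377893.8.
Divide by its size: 9377893.8 / 2881 = 3255.083... → 3255.1.

3255.1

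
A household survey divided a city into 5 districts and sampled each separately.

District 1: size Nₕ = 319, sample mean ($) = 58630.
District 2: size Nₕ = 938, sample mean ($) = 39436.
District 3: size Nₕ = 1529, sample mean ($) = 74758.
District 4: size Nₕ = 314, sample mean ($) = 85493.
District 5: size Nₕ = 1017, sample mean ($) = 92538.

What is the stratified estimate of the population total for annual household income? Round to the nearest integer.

290954868

Population total = Σ Nₕ·x̄ₕ (each stratum's size times its mean).
319·58630 + 938·39436 + 1529·74758 + 314·85493 + 1017·92538 = 18702970 + 36990968 + 114304982 + 26844802 + 94111146 = 290954868.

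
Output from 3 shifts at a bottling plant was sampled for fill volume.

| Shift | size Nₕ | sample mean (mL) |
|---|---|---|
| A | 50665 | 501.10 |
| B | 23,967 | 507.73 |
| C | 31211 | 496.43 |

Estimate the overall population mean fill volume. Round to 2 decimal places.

501.22

N = 50665 + 23967 + 31211 = 105843.
The stratified mean weights each stratum mean by its population share Nₕ/N.
Σ Nₕx̄ₕ = 50665·501.10 + 23967·507.73 + 31211·496.43 = 25388231.5 + 12168764.91 + 15494076.73 = 53051073.14.
Divide by N: 53051073.14 / 105843 = 501.2242... → 501.22.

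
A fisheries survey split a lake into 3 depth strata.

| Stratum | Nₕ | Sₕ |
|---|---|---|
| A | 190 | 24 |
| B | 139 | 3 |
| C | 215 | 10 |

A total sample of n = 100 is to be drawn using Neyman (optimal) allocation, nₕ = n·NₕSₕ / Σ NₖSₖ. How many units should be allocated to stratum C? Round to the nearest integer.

Σ NₕSₕ = 190·24 + 139·3 + 215·10 = 7127.
Share for C: 2150/7127 = 0.30167.
n_C = 100 × 0.30167 = 30.167... → 30.

30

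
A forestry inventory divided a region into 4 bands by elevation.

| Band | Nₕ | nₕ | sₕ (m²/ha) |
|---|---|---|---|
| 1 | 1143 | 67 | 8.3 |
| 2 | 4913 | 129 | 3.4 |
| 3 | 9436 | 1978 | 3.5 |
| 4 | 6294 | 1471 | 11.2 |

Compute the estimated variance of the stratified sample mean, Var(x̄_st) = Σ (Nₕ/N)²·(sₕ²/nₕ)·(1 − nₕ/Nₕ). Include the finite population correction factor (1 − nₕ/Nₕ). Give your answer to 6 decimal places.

N = 21786; Wₕ = Nₕ/N.
band 1: (1143/21786)²·8.3²/67·(1 − 67/1143) = 0.002664311
band 2: (4913/21786)²·3.4²/129·(1 − 129/4913) = 0.004437630
band 3: (9436/21786)²·3.5²/1978·(1 − 1978/9436) = 0.000918259
band 4: (6294/21786)²·11.2²/1471·(1 − 1471/6294) = 0.005453965
Sum = 0.013474165 → 0.013474.

0.013474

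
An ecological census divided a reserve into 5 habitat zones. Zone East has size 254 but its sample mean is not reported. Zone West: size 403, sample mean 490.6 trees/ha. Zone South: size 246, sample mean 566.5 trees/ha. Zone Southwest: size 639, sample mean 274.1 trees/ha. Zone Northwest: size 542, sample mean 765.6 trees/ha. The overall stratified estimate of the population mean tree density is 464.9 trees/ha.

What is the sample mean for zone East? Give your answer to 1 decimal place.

N = 254 + 403 + 246 + 639 + 542 = 2084.
Overall total = μ·N = 464.9·2084 = 968851.6.
Subtract the known strata: 403·490.6 + 246·566.5 + 639·274.1 + 542·765.6 = 927175.9.
Remaining total for zone East: 968851.6 − 927175.9 = 41675.7.
Divide by its size: 41675.7 / 254 = 164.078... → 164.1.

164.1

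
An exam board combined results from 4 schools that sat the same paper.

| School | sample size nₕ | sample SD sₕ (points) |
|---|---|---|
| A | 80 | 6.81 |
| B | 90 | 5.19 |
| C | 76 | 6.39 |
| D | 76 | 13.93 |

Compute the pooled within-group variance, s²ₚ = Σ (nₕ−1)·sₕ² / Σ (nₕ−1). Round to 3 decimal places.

74.455

Degrees of freedom: 79 + 89 + 75 + 75 = 318.
Σ(nₕ−1)sₕ² = 79·46.3761 + 89·26.9361 + 75·40.8321 + 75·194.0449 = 23676.7998.
s²ₚ = 23676.7998 / 318 = 74.45535... → 74.455.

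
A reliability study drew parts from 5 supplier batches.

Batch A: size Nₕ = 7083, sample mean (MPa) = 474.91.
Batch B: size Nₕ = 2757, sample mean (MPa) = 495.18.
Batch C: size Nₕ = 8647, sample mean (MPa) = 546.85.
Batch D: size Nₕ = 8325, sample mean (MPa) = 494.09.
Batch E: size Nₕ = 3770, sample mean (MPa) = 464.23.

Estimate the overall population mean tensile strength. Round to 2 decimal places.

500.98

N = 30582; weights Wₕ = Nₕ/N = (0.2316, 0.0902, 0.2827, 0.2722, 0.1233).
x̄_st = Σ Wₕ·x̄ₕ = 0.2316·474.91 + 0.0902·495.18 + 0.2827·546.85 + 0.2722·494.09 + 0.1233·464.23 ≈ 500.9828...
→ 500.98.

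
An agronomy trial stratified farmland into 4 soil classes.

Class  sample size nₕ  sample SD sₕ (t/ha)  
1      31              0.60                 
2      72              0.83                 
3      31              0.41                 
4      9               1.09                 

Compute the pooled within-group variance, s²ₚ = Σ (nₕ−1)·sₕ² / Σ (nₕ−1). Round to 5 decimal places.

0.53424

1: (31−1)·0.60² = 30·0.36 = 10.8
2: (72−1)·0.83² = 71·0.6889 = 48.9119
3: (31−1)·0.41² = 30·0.1681 = 5.043
4: (9−1)·1.09² = 8·1.1881 = 9.5048
Numerator = 74.2597; denominator = Σ(nₕ−1) = 139.
s²ₚ = 74.2597/139 = 0.5342424... → 0.53424.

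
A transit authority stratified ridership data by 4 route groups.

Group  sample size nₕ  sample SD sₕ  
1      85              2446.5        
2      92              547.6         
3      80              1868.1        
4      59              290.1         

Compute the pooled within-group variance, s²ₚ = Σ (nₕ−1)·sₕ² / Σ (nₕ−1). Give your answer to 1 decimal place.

1: (85−1)·2446.5² = 84·5985362.25 = 502770429
2: (92−1)·547.6² = 91·299865.76 = 27287784.16
3: (80−1)·1868.1² = 79·3489797.61 = 275694011.19
4: (59−1)·290.1² = 58·84158.01 = 4881164.58
Numerator = 810633388.93; denominator = Σ(nₕ−1) = 312.
s²ₚ = 810633388.93/312 = 2598183.939... → 2598183.9.

2598183.9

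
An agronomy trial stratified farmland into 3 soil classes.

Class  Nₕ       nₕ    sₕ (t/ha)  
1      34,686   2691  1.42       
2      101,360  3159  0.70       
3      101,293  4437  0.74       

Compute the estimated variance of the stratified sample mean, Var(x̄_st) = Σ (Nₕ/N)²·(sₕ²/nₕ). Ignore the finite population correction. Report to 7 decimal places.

0.0000668

N = 237339; Wₕ = Nₕ/N.
class 1: (34686/237339)²·1.42²/2691 = 0.0000160042
class 2: (101360/237339)²·0.70²/3159 = 0.0000282906
class 3: (101293/237339)²·0.74²/4437 = 0.0000224799
Sum = 0.0000667746 → 0.0000668.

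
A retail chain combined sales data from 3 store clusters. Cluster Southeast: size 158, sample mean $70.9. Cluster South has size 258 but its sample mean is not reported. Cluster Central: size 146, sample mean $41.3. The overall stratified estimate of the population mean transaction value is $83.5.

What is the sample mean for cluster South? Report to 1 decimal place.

115.1

Σ Nₕx̄ₕ = N·μ, so 258·x̄_South = 562·83.5 − (158·70.9 + 146·41.3).
= 46927 − 17232 = 29695.
x̄_South = 29695 / 258 = 115.097... → 115.1.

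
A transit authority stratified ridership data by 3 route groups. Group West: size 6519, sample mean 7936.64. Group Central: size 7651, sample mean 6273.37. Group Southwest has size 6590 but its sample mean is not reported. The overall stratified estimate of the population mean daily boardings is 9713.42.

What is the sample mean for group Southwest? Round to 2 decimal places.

15464.96

N = 6519 + 7651 + 6590 = 20760.
Overall total = μ·N = 9713.42·20760 = 201650599.2.
Subtract the known strata: 6519·7936.64 + 7651·6273.37 = 99736510.03.
Remaining total for group Southwest: 201650599.2 − 99736510.03 = 101914089.17.
Divide by its size: 101914089.17 / 6590 = 15464.9604... → 15464.96.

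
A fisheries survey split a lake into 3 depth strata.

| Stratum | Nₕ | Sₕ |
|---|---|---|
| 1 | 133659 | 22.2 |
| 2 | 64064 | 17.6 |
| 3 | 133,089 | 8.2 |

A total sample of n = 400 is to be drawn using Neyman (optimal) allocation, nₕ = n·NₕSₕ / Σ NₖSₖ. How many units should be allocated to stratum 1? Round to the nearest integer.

1: NₕSₕ = 133659·22.2 = 2967229.8
2: NₕSₕ = 64064·17.6 = 1127526.4
3: NₕSₕ = 133089·8.2 = 1091329.8
Σ NₕSₕ = 5186086.
n_1 = 400·2967229.8/5186086 = 228.861... → 229.

229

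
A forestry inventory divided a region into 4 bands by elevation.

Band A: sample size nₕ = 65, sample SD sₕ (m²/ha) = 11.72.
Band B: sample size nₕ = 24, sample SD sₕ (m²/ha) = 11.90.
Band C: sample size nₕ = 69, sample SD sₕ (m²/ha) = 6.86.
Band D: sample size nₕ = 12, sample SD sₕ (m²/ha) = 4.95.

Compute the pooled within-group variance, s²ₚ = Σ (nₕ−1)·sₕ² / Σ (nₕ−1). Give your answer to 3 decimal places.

93.479

A: (65−1)·11.72² = 64·137.3584 = 8790.9376
B: (24−1)·11.90² = 23·141.61 = 3257.03
C: (69−1)·6.86² = 68·47.0596 = 3200.0528
D: (12−1)·4.95² = 11·24.5025 = 269.5275
Numerator = 15517.5479; denominator = Σ(nₕ−1) = 166.
s²ₚ = 15517.5479/166 = 93.47920... → 93.479.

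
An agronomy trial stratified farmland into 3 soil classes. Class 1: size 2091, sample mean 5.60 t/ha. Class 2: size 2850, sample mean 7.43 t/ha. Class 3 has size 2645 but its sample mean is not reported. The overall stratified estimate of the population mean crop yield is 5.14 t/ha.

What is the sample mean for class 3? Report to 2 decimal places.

N = 2091 + 2850 + 2645 = 7586.
Overall total = μ·N = 5.14·7586 = 38992.04.
Subtract the known strata: 2091·5.60 + 2850·7.43 = 32885.1.
Remaining total for class 3: 38992.04 − 32885.1 = 6106.94.
Divide by its size: 6106.94 / 2645 = 2.3089... → 2.31.

2.31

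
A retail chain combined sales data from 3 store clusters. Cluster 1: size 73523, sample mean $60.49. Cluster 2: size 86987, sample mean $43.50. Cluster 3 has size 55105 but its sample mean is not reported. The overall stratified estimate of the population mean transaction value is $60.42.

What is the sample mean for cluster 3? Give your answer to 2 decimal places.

N = 73523 + 86987 + 55105 = 215615.
Overall total = μ·N = 60.42·215615 = 13027458.3.
Subtract the known strata: 73523·60.49 + 86987·43.50 = 8231340.77.
Remaining total for cluster 3: 13027458.3 − 8231340.77 = 4796117.53.
Divide by its size: 4796117.53 / 55105 = 87.0360... → 87.04.

87.04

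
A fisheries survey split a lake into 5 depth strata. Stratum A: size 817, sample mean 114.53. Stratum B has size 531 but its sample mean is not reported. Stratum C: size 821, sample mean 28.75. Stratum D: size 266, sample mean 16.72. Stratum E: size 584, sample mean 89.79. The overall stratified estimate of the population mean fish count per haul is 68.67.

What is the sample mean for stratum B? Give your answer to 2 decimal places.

N = 817 + 531 + 821 + 266 + 584 = 3019.
Overall total = μ·N = 68.67·3019 = 207314.73.
Subtract the known strata: 817·114.53 + 821·28.75 + 266·16.72 + 584·89.79 = 174059.64.
Remaining total for stratum B: 207314.73 − 174059.64 = 33255.09.
Divide by its size: 33255.09 / 531 = 62.6273... → 62.63.

62.63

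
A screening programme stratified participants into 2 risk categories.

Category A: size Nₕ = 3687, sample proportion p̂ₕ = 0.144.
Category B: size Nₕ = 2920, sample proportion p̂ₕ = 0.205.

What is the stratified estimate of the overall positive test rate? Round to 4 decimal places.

Wₕ = Nₕ/N with N = 6607: 0.5580, 0.4420.
p̂_st = 0.5580·0.144 + 0.4420·0.205 ≈ 0.170959... → 0.1710.

0.1710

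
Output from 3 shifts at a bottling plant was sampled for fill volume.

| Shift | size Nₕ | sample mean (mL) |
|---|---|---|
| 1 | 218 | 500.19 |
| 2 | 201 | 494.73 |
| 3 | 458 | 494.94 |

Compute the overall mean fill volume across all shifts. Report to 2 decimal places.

496.20

N = 877; weights Wₕ = Nₕ/N = (0.2486, 0.2292, 0.5222).
x̄_st = Σ Wₕ·x̄ₕ = 0.2486·500.19 + 0.2292·494.73 + 0.5222·494.94 ≈ 496.1969...
→ 496.20.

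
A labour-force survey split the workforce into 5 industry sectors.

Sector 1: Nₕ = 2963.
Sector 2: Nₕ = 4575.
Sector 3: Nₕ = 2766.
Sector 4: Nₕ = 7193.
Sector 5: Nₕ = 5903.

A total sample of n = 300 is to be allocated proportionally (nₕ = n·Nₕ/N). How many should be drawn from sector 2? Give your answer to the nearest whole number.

59

Share of sector 2 = 4575/23400 = 0.19551.
Allocate 300 × 0.19551 = 58.654... → 59.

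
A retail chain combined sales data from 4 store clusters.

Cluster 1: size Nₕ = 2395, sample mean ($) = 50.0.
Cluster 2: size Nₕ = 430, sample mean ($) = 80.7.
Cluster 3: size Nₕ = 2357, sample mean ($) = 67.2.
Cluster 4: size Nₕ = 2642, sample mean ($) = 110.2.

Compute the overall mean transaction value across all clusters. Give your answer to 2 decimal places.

77.20

N = 2395 + 430 + 2357 + 2642 = 7824.
Weight each subgroup mean by Nₕ/N and sum.
Σ Nₕx̄ₕ = 2395·50.0 + 430·80.7 + 2357·67.2 + 2642·110.2 = 119750 + 34701 + 158390.4 + 291148.4 = 603989.8.
Divide by N: 603989.8 / 7824 = 77.1971... → 77.20.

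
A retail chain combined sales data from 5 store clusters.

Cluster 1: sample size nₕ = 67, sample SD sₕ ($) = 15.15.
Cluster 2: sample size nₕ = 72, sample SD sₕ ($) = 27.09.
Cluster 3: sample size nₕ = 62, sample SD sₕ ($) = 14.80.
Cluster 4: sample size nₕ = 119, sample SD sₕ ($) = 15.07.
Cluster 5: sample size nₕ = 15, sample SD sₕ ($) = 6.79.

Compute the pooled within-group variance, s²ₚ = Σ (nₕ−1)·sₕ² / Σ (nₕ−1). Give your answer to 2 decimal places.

327.45

Degrees of freedom: 66 + 71 + 61 + 118 + 14 = 330.
Σ(nₕ−1)sₕ² = 66·229.5225 + 71·733.8681 + 61·219.04 + 118·227.1049 + 14·46.1041 = 108058.3957.
s²ₚ = 108058.3957 / 330 = 327.4497... → 327.45.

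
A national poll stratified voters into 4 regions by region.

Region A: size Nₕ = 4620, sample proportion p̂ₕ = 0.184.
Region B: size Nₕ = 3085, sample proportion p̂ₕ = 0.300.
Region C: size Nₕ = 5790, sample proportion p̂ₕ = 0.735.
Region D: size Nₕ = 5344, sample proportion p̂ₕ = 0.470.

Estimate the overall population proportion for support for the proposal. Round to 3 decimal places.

0.453

Wₕ = Nₕ/N with N = 18839: 0.2452, 0.1638, 0.3073, 0.2837.
p̂_st = 0.2452·0.184 + 0.1638·0.300 + 0.3073·0.735 + 0.2837·0.470 ≈ 0.45347... → 0.453.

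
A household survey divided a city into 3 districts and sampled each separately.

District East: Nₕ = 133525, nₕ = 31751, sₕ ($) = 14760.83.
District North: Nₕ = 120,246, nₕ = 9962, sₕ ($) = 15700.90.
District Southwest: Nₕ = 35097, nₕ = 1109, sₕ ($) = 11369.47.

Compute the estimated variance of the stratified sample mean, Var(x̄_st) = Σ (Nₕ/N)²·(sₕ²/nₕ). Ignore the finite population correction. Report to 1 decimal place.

7474.7

N = 288868. Term for each stratum: Wₕ²sₕ²/nₕ.
Var(x̄_st) = 1466.1907 + 4287.9031 + 1720.6400 = 7474.7338 → 7474.7.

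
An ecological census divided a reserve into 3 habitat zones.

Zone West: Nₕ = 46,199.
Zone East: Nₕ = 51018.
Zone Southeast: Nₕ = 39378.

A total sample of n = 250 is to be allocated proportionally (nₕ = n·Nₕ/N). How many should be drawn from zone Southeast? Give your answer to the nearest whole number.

Share of zone Southeast = 39378/136595 = 0.28828.
Allocate 250 × 0.28828 = 72.071... → 72.

72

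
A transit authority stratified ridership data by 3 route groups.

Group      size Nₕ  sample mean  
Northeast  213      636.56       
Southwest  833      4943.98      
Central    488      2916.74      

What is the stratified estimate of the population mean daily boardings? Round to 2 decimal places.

x̄_st = (Σ Nₕx̄ₕ) / (Σ Nₕ) = (213·636.56 + 833·4943.98 + 488·2916.74) / 1534
= 5677291.74 / 1534 = 3700.9725... → 3700.97.

3700.97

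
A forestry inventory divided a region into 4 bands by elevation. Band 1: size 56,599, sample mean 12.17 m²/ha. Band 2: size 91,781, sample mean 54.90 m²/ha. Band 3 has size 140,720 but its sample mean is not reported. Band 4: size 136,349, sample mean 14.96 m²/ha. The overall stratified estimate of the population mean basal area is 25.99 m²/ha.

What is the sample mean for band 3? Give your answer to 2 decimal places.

N = 56599 + 91781 + 140720 + 136349 = 425449.
Overall total = μ·N = 25.99·425449 = 11057419.51.
Subtract the known strata: 56599·12.17 + 91781·54.90 + 136349·14.96 = 7767367.77.
Remaining total for band 3: 11057419.51 − 7767367.77 = 3290051.74.
Divide by its size: 3290051.74 / 140720 = 23.3801... → 23.38.

23.38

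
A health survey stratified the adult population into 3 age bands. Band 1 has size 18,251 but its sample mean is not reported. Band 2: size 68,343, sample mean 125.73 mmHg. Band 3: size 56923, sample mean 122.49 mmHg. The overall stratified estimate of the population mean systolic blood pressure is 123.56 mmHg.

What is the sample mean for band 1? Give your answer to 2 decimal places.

N = 18251 + 68343 + 56923 = 143517.
Overall total = μ·N = 123.56·143517 = 17732960.52.
Subtract the known strata: 68343·125.73 + 56923·122.49 = 15565263.66.
Remaining total for band 1: 17732960.52 − 15565263.66 = 2167696.86.
Divide by its size: 2167696.86 / 18251 = 118.7714... → 118.77.

118.77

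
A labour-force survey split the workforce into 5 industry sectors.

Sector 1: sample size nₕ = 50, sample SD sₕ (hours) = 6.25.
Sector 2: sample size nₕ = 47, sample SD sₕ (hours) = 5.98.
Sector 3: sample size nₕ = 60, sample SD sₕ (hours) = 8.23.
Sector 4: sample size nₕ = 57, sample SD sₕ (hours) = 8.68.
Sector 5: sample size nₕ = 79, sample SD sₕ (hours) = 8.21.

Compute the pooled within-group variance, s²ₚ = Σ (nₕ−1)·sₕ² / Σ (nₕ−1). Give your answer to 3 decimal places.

1: (50−1)·6.25² = 49·39.0625 = 1914.0625
2: (47−1)·5.98² = 46·35.7604 = 1644.9784
3: (60−1)·8.23² = 59·67.7329 = 3996.2411
4: (57−1)·8.68² = 56·75.3424 = 4219.1744
5: (79−1)·8.21² = 78·67.4041 = 5257.5198
Numerator = 17031.9762; denominator = Σ(nₕ−1) = 288.
s²ₚ = 17031.9762/288 = 59.13881... → 59.139.

59.139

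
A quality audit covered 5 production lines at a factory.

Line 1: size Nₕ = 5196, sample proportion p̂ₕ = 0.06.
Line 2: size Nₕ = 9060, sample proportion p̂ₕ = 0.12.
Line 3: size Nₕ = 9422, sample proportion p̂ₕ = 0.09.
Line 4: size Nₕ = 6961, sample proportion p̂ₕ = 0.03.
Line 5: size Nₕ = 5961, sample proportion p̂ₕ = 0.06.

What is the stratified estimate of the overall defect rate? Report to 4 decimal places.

N = 5196 + 9060 + 9422 + 6961 + 5961 = 36600.
Overall proportion = Σ (Nₕ/N)·p̂ₕ.
Σ Nₕp̂ₕ = 311.76 + 1087.2 + 847.98 + 208.83 + 357.66 = 2813.43.
2813.43 / 36600 = 0.076870... → 0.0769.

0.0769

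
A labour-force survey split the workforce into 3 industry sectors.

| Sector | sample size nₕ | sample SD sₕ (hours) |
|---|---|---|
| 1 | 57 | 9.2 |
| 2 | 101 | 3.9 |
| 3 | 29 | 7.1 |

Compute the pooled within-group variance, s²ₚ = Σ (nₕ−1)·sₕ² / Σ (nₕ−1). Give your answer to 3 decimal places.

Degrees of freedom: 56 + 100 + 28 = 184.
Σ(nₕ−1)sₕ² = 56·84.64 + 100·15.21 + 28·50.41 = 7672.32.
s²ₚ = 7672.32 / 184 = 41.69739... → 41.697.

41.697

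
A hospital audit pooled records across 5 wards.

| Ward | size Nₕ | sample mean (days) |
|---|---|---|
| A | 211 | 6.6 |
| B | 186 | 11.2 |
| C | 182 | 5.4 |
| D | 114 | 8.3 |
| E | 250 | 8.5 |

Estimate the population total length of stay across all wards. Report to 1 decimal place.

A: 211·6.6 = 1392.6
B: 186·11.2 = 2083.2
C: 182·5.4 = 982.8
D: 114·8.3 = 946.2
E: 250·8.5 = 2125
τ̂ = Σ Nₕx̄ₕ = 7529.8.

7529.8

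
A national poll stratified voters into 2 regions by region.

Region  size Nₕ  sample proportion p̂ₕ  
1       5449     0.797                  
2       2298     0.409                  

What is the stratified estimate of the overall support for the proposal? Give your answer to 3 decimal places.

Wₕ = Nₕ/N with N = 7747: 0.7034, 0.2966.
p̂_st = 0.7034·0.797 + 0.2966·0.409 ≈ 0.68191... → 0.682.

0.682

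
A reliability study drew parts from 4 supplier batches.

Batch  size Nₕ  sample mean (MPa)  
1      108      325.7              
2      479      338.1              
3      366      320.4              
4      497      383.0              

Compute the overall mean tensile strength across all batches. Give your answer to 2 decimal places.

348.10

N = 108 + 479 + 366 + 497 = 1450.
Overall mean = Σ (Nₕ/N)·x̄ₕ — weight by population share, not a simple average.
Σ Nₕx̄ₕ = 108·325.7 + 479·338.1 + 366·320.4 + 497·383.0 = 35175.6 + 161949.9 + 117266.4 + 190351 = 504742.9.
Divide by N: 504742.9 / 1450 = 348.0986... → 348.10.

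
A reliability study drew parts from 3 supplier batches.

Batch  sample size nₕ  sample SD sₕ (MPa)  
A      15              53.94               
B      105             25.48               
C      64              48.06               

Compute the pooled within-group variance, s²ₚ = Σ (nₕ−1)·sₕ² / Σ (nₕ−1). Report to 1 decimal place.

1402.0

Degrees of freedom: 14 + 104 + 63 = 181.
Σ(nₕ−1)sₕ² = 14·2909.5236 + 104·649.2304 + 63·2309.7636 = 253768.3988.
s²ₚ = 253768.3988 / 181 = 1402.035... → 1402.0.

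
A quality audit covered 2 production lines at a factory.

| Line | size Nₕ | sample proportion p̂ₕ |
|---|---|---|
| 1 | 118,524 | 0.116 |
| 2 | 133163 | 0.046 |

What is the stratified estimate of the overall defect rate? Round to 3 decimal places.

Wₕ = Nₕ/N with N = 251687: 0.4709, 0.5291.
p̂_st = 0.4709·0.116 + 0.5291·0.046 ≈ 0.07896... → 0.079.

0.079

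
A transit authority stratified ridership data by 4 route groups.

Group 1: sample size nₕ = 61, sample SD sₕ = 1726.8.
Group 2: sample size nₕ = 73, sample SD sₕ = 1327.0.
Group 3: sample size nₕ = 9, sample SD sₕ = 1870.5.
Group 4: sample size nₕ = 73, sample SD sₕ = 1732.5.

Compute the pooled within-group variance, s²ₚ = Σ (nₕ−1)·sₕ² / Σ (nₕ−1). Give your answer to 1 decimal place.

Degrees of freedom: 60 + 72 + 8 + 72 = 212.
Σ(nₕ−1)sₕ² = 60·2981838.24 + 72·1760929 + 8·3498770.25 + 72·3001556.25 = 549799394.4.
s²ₚ = 549799394.4 / 212 = 2593393.370... → 2593393.4.

2593393.4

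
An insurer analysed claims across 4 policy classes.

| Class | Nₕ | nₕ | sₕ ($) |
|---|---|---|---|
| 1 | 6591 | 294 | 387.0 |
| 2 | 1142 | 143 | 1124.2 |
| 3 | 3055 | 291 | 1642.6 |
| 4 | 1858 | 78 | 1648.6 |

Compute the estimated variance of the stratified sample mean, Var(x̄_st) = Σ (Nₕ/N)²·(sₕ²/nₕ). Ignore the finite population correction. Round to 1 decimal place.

1503.7

N = 12646; Wₕ = Nₕ/N.
class 1: (6591/12646)²·387.0²/294 = 138.3792
class 2: (1142/12646)²·1124.2²/143 = 72.0737
class 3: (3055/12646)²·1642.6²/291 = 541.1114
class 4: (1858/12646)²·1648.6²/78 = 752.1787
Sum = 1503.7431 → 1503.7.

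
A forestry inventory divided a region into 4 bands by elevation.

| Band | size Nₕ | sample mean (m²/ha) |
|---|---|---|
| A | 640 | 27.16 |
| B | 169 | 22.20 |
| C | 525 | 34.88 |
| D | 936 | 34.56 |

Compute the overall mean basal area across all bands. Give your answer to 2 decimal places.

x̄_st = (Σ Nₕx̄ₕ) / (Σ Nₕ) = (640·27.16 + 169·22.20 + 525·34.88 + 936·34.56) / 2270
= 71794.36 / 2270 = 31.6275... → 31.63.

31.63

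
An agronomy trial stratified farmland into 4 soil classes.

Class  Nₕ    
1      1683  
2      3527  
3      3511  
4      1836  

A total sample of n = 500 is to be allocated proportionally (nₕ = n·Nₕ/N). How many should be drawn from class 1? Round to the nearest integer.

80

Share of class 1 = 1683/10557 = 0.15942.
Allocate 500 × 0.15942 = 79.710... → 80.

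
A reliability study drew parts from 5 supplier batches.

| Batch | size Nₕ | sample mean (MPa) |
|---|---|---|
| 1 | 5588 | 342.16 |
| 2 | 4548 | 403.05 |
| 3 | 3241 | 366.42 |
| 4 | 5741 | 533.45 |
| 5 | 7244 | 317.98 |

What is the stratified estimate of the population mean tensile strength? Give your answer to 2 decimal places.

x̄_st = (Σ Nₕx̄ₕ) / (Σ Nₕ) = (5588·342.16 + 4548·403.05 + 3241·366.42 + 5741·533.45 + 7244·317.98) / 26362
= 10298612.27 / 26362 = 390.6613... → 390.66.

390.66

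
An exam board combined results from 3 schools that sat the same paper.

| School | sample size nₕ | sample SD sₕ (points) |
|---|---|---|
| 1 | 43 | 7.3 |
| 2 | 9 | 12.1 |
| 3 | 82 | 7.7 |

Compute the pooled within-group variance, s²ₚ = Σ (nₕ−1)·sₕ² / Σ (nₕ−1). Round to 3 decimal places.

62.687

Degrees of freedom: 42 + 8 + 81 = 131.
Σ(nₕ−1)sₕ² = 42·53.29 + 8·146.41 + 81·59.29 = 8211.95.
s²ₚ = 8211.95 / 131 = 62.68664... → 62.687.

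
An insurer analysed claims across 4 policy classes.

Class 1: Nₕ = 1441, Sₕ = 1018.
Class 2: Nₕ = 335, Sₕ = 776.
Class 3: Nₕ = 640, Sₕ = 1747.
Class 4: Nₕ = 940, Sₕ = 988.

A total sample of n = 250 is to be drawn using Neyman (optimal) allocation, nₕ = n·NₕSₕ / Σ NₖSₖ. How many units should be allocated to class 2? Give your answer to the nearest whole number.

Σ NₕSₕ = 1441·1018 + 335·776 + 640·1747 + 940·988 = 3773698.
Share for 2: 259960/3773698 = 0.06889.
n_2 = 250 × 0.06889 = 17.222... → 17.

17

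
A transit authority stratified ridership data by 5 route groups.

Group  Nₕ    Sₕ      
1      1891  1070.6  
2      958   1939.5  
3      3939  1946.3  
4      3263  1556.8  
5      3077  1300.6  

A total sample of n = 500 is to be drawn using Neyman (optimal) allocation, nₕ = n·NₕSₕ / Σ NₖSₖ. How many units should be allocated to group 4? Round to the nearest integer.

123

1: NₕSₕ = 1891·1070.6 = 2024504.6
2: NₕSₕ = 958·1939.5 = 1858041
3: NₕSₕ = 3939·1946.3 = 7666475.7
4: NₕSₕ = 3263·1556.8 = 5079838.4
5: NₕSₕ = 3077·1300.6 = 4001946.2
Σ NₕSₕ = 20630805.9.
n_4 = 500·5079838.4/20630805.9 = 123.113... → 123.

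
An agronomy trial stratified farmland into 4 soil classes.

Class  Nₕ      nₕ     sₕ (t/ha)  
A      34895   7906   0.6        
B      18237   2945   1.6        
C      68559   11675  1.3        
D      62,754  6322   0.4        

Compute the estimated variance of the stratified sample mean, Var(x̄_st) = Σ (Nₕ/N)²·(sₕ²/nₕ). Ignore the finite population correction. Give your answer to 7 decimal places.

N = 184445; Wₕ = Nₕ/N.
class A: (34895/184445)²·0.6²/7906 = 0.0000016298
class B: (18237/184445)²·1.6²/2945 = 0.0000084982
class C: (68559/184445)²·1.3²/11675 = 0.0000199998
class D: (62754/184445)²·0.4²/6322 = 0.0000029296
Sum = 0.0000330574 → 0.0000331.

0.0000331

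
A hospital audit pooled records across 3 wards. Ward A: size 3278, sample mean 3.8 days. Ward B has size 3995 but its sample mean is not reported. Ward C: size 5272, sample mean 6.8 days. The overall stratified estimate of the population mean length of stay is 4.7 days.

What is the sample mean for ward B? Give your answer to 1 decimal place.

2.7

N = 3278 + 3995 + 5272 = 12545.
Overall total = μ·N = 4.7·12545 = 58961.5.
Subtract the known strata: 3278·3.8 + 5272·6.8 = 48306.
Remaining total for ward B: 58961.5 − 48306 = 10655.5.
Divide by its size: 10655.5 / 3995 = 2.667... → 2.7.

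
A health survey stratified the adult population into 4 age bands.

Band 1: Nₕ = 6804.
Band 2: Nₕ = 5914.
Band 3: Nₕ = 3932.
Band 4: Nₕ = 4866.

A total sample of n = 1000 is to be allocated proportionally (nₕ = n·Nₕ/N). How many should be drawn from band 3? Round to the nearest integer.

N = 6804 + 5914 + 3932 + 4866 = 21516.
n_3 = 1000·3932/21516 = 182.748... → 183.

183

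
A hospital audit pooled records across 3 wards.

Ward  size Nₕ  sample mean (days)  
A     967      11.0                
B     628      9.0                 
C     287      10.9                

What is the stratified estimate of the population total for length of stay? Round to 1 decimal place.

Population total = Σ Nₕ·x̄ₕ (each stratum's size times its mean).
967·11.0 + 628·9.0 + 287·10.9 = 10637 + 5652 + 3128.3 = 19417.3.

19417.3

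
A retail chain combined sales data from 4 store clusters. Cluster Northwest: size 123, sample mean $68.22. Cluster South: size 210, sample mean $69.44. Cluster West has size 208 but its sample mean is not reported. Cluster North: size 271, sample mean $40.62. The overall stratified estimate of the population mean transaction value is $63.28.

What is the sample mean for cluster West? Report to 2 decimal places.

N = 123 + 210 + 208 + 271 = 812.
Overall total = μ·N = 63.28·812 = 51383.36.
Subtract the known strata: 123·68.22 + 210·69.44 + 271·40.62 = 33981.48.
Remaining total for cluster West: 51383.36 − 33981.48 = 17401.88.
Divide by its size: 17401.88 / 208 = 83.6629... → 83.66.

83.66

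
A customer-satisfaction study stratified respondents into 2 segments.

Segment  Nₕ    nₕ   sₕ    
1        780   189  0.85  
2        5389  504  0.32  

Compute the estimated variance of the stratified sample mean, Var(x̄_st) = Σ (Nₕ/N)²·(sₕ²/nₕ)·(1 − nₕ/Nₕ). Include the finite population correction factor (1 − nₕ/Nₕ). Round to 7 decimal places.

N = 6169; Wₕ = Nₕ/N.
segment 1: (780/6169)²·0.85²/189·(1 − 189/780) = 0.0000463051
segment 2: (5389/6169)²·0.32²/504·(1 − 504/5389) = 0.0001405441
Sum = 0.0001868492 → 0.0001868.

0.0001868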